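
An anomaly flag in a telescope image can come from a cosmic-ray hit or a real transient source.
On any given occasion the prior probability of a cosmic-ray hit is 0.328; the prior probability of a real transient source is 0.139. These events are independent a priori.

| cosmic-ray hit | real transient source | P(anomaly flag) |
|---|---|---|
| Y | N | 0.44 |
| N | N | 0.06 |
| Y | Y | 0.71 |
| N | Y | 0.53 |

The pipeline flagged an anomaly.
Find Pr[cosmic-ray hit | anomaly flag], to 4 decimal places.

P(anomaly flag) = 0.06×0.672×0.861 + 0.53×0.672×0.139 + 0.44×0.328×0.861 + 0.71×0.328×0.139 = 0.034716 + 0.049506 + 0.124260 + 0.032370 = 0.240852
Of this, 0.156630 comes from 0.124260 + 0.032370 (the cosmic-ray hit=true cases).
Hence the posterior is 0.156630/0.240852 ≈ 0.6503.

Pr[cosmic-ray hit | anomaly flag] ≈ 0.6503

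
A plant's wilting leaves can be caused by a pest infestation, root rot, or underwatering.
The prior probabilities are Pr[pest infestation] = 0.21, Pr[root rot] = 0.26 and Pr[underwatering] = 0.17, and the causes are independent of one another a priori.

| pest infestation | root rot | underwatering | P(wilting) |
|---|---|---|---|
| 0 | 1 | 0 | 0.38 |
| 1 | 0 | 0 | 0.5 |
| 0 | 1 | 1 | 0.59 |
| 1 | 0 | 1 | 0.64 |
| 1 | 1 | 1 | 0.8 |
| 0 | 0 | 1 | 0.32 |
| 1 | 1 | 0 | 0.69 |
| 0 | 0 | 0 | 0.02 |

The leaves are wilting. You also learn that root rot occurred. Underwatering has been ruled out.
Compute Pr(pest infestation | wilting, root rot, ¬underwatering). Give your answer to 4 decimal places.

Pr(pest infestation | wilting, root rot, ¬underwatering) ≈ 0.3255

Enumerate both values of pest infestation and weight by the priors:
  P(wilting | root rot, ¬underwatering) = 0.38·0.79 + 0.69·0.21
        = 0.300200 + 0.144900 = 0.445100
The terms with pest infestation present sum to 0.144900, so
  P(pest infestation | wilting, root rot, ¬underwatering) = 0.144900 / 0.445100 ≈ 0.3255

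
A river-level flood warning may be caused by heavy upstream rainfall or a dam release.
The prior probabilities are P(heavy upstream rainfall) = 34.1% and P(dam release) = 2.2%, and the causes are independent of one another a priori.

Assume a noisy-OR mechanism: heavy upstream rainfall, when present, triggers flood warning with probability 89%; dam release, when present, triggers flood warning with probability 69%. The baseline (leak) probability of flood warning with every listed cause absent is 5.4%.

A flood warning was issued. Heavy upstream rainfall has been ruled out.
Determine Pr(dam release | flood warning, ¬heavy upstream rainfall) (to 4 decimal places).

Pr(dam release | flood warning, ¬heavy upstream rainfall) ≈ 0.2274

Under noisy-OR, P(flood warning | causes) = 1 − (1−0.054)·∏(1−qᵢ) over the active causes.
Weight on dam release=true, given the evidence: 0.70674·0.022 = 0.015548
Denominator P(flood warning | ¬heavy upstream rainfall): 0.054·0.978 + 0.70674·0.022 = 0.068360
P(dam release | flood warning, ¬heavy upstream rainfall) = 0.015548/0.068360 ≈ 0.2274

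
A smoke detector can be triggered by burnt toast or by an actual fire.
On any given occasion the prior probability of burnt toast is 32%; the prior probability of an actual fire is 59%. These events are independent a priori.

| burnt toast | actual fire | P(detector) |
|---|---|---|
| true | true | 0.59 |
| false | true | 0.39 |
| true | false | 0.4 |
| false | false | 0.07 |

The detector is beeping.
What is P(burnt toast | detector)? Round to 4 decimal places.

P(burnt toast | detector) ≈ 0.4822

Sum P(detector|·) weighted by the priors over the 4 (burnt toast, actual fire) configurations:
  P(detector) = 0.07*0.68*0.41 + 0.39*0.68*0.59 + 0.4*0.32*0.41 + 0.59*0.32*0.59
        = 0.019516 + 0.156468 + 0.052480 + 0.111392 = 0.339856
Keeping only the burnt toast-present terms gives 0.163872, so
  P(burnt toast | detector) = 0.163872 / 0.339856 ≈ 0.4822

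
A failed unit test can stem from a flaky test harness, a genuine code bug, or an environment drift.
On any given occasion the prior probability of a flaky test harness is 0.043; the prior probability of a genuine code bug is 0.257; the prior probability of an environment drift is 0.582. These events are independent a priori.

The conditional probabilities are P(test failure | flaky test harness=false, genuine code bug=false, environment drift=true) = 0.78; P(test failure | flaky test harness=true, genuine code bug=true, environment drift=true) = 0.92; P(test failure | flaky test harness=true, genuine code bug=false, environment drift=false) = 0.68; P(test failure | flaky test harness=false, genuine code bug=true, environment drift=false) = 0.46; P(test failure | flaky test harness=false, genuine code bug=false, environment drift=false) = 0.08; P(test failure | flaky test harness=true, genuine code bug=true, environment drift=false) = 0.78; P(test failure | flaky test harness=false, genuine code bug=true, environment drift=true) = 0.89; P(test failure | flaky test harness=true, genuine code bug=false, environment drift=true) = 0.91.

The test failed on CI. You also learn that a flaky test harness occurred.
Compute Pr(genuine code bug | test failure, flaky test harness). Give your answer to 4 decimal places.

Numerator (weight on configurations with genuine code bug): 0.083792 + 0.137608 = 0.221400
Normalizer over all consistent configurations: 0.68*0.743*0.418 + 0.91*0.743*0.582 + 0.78*0.257*0.418 + 0.92*0.257*0.582 = 0.826098
P(genuine code bug | test failure, flaky test harness) = 0.221400/0.826098 ≈ 0.2680

Pr(genuine code bug | test failure, flaky test harness) ≈ 0.2680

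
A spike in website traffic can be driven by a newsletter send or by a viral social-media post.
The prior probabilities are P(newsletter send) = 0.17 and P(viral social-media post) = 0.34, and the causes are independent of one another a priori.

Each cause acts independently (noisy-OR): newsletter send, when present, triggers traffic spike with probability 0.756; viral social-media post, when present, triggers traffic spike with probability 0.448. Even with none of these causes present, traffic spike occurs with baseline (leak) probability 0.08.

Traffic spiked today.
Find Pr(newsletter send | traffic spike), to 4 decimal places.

Under noisy-OR, P(traffic spike | causes) = 1 − (1−0.08)·∏(1−qᵢ) over the active causes.
By total probability over the 4 (newsletter send, viral social-media post) configurations:
  P(traffic spike) = 0.08×0.83×0.66 + 0.49216×0.83×0.34 + 0.77552×0.17×0.66 + 0.876087×0.17×0.34
        = 0.043824 + 0.138888 + 0.087013 + 0.050638 = 0.320363
The terms with newsletter send present sum to 0.137651, so
  P(newsletter send | traffic spike) = 0.137651 / 0.320363 ≈ 0.4297

Pr(newsletter send | traffic spike) ≈ 0.4297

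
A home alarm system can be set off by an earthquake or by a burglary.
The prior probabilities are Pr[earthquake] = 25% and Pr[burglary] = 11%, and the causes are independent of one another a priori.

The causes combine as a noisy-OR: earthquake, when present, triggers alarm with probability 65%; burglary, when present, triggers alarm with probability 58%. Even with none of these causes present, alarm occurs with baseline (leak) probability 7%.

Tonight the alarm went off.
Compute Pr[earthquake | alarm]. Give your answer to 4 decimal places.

Pr[earthquake | alarm] ≈ 0.6418

Under noisy-OR, P(alarm | causes) = 1 − (1−0.07)·∏(1−qᵢ) over the active causes.
Numerator (weight on configurations with earthquake): 0.150076 + 0.023740 = 0.173816
Denominator P(alarm): 0.07·0.75·0.89 + 0.6094·0.75·0.11 + 0.6745·0.25·0.89 + 0.86329·0.25·0.11 = 0.270817
P(earthquake | alarm) = 0.173816/0.270817 ≈ 0.6418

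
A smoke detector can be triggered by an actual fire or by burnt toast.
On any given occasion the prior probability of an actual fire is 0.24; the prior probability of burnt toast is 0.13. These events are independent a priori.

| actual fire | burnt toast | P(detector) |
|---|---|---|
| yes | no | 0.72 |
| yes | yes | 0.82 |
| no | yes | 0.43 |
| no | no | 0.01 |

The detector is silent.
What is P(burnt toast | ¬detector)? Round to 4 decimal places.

P(burnt toast | ¬detector) ≈ 0.0799

P(¬detector) = 0.99·0.76·0.87 + 0.57·0.76·0.13 + 0.28·0.24·0.87 + 0.18·0.24·0.13 = 0.654588 + 0.056316 + 0.058464 + 0.005616 = 0.774984
Of this, 0.061932 comes from 0.056316 + 0.005616 (the burnt toast=true cases).
So P(burnt toast | ¬detector) = 0.061932/0.774984 ≈ 0.0799.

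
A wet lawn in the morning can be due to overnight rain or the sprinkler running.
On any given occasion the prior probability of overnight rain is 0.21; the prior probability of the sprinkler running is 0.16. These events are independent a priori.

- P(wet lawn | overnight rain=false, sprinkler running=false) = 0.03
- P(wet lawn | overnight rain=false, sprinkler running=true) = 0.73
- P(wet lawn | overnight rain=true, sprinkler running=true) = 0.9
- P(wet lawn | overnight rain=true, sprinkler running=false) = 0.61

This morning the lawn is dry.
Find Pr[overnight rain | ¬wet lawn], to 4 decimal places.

By total probability over the 4 (overnight rain, sprinkler running) configurations:
  P(¬wet lawn) = 0.97×0.79×0.84 + 0.27×0.79×0.16 + 0.39×0.21×0.84 + 0.1×0.21×0.16
        = 0.643692 + 0.034128 + 0.068796 + 0.003360 = 0.749976
Configurations with overnight rain contribute 0.072156, so
  P(overnight rain | ¬wet lawn) = 0.072156 / 0.749976 ≈ 0.0962

Pr[overnight rain | ¬wet lawn] ≈ 0.0962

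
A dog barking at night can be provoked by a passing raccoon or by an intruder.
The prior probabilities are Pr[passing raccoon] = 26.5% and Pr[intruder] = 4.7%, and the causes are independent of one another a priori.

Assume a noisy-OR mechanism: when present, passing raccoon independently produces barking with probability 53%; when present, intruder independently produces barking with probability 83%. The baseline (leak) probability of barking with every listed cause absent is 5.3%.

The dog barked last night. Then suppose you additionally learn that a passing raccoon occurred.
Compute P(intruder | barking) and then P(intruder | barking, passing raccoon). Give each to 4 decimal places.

P(intruder | barking) ≈ 0.1860; P(intruder | barking, passing raccoon) ≈ 0.0759

Under noisy-OR, P(barking | causes) = 1 − (1−0.053)·∏(1−qᵢ) over the active causes.
For the numerator, keep only intruder=true terms: 0.028984 + 0.011513 = 0.040497
Normalizer over all consistent configurations: 0.053×0.735×0.953 + 0.83901×0.735×0.047 + 0.55491×0.265×0.953 + 0.924335×0.265×0.047 = 0.217761
Posterior = 0.040497 / 0.217761 ≈ 0.1860

With the extra evidence:
Numerator (weight on configurations with intruder): 0.924335×0.047 = 0.043444
Normalizer over all consistent configurations: 0.55491×0.953 + 0.924335×0.047 = 0.572273
P(intruder | barking, passing raccoon) = 0.043444/0.572273 ≈ 0.0759
This is intercausal reasoning (explaining away): once passing raccoon accounts for the barking, intruder becomes less likely.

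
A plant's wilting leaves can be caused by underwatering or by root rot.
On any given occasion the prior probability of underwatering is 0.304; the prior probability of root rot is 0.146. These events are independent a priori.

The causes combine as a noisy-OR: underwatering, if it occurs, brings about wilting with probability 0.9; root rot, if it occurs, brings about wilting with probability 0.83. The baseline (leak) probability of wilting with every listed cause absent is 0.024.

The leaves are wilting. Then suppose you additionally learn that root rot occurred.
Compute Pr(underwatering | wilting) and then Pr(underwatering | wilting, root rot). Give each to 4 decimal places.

Under noisy-OR, P(wilting | causes) = 1 − (1−0.024)·∏(1−qᵢ) over the active causes.
P(wilting) = 0.024·0.696·0.854 + 0.83408·0.696·0.146 + 0.9024·0.304·0.854 + 0.983408·0.304·0.146 = 0.014265 + 0.084756 + 0.234277 + 0.043648 = 0.376946
The underwatering-present share is 0.234277 + 0.043648 = 0.277925.
Hence the posterior is 0.277925/0.376946 ≈ 0.7373.

Now condition on the additional information:
By total probability over both values of underwatering:
  P(wilting | root rot) = 0.83408*0.696 + 0.983408*0.304
        = 0.580520 + 0.298956 = 0.879476
Configurations with underwatering contribute 0.298956, so
  P(underwatering | wilting, root rot) = 0.298956 / 0.879476 ≈ 0.3399
The drop from 0.7373 to 0.3399 is the explaining-away (discounting) effect.

Pr(underwatering | wilting) ≈ 0.7373; Pr(underwatering | wilting, root rot) ≈ 0.3399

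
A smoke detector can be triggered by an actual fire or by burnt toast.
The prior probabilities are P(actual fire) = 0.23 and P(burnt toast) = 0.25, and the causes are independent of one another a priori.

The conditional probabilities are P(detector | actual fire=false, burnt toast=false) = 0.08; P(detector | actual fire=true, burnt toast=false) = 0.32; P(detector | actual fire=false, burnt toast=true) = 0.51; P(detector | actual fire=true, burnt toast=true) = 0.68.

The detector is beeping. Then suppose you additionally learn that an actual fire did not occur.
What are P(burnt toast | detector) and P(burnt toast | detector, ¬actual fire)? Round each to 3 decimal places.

P(burnt toast | detector) ≈ 0.575; P(burnt toast | detector, ¬actual fire) ≈ 0.680

For the numerator, keep only burnt toast=true terms: 0.098175 + 0.039100 = 0.137275
Denominator P(detector): 0.08·0.77·0.75 + 0.51·0.77·0.25 + 0.32·0.23·0.75 + 0.68·0.23·0.25 = 0.238675
Posterior = 0.137275 / 0.238675 ≈ 0.575

Now condition on the additional information:
P(detector | ¬actual fire) = 0.08×0.75 + 0.51×0.25 = 0.060000 + 0.127500 = 0.187500
Restricting to configurations with burnt toast present: 0.51×0.25 = 0.127500.
So P(burnt toast | detector, ¬actual fire) = 0.127500/0.187500 ≈ 0.680.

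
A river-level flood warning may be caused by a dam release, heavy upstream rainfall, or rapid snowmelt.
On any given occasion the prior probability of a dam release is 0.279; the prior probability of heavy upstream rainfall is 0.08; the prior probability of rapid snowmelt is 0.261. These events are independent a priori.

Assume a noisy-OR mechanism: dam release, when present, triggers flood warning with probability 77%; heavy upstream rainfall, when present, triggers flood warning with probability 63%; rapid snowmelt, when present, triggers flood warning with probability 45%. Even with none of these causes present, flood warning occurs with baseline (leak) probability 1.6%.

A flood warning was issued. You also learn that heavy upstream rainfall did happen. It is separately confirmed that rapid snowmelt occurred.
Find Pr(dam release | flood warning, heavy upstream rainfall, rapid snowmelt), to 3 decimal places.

Under noisy-OR, P(flood warning | causes) = 1 − (1−0.016)·∏(1−qᵢ) over the active causes.
P(flood warning | heavy upstream rainfall, rapid snowmelt) = 0.799756*0.721 + 0.953944*0.279 = 0.576624 + 0.266150 = 0.842774
The dam release-present share is 0.953944*0.279 = 0.266150.
P(dam release | flood warning, heavy upstream rainfall, rapid snowmelt) = 0.266150 / 0.842774 ≈ 0.316

Pr(dam release | flood warning, heavy upstream rainfall, rapid snowmelt) ≈ 0.316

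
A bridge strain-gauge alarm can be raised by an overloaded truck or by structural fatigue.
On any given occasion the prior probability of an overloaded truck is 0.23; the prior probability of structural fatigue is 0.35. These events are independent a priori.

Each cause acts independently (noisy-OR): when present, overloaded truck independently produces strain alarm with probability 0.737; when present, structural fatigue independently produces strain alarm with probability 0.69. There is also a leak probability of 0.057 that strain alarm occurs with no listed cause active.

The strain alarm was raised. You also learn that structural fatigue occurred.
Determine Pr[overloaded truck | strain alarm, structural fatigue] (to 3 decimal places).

Pr[overloaded truck | strain alarm, structural fatigue] ≈ 0.280

Under noisy-OR, P(strain alarm | causes) = 1 − (1−0.057)·∏(1−qᵢ) over the active causes.
Weight on overloaded truck=true, given the evidence: 0.923117·0.23 = 0.212317
Denominator P(strain alarm | structural fatigue): 0.70767·0.77 + 0.923117·0.23 = 0.757223
Posterior = 0.212317 / 0.757223 ≈ 0.280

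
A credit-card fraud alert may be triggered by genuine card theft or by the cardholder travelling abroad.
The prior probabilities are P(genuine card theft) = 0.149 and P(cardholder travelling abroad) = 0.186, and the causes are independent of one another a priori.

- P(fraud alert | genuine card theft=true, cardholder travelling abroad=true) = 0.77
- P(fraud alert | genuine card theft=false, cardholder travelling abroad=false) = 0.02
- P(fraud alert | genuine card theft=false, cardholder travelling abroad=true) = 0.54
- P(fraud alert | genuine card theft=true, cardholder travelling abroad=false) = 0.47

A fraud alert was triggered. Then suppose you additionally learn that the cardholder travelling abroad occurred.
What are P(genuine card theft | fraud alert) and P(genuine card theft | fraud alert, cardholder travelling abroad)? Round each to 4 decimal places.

Enumerate the 4 (genuine card theft, cardholder travelling abroad) configurations and weight by the priors:
  P(fraud alert) = 0.02*0.851*0.814 + 0.54*0.851*0.186 + 0.47*0.149*0.814 + 0.77*0.149*0.186
        = 0.013854 + 0.085474 + 0.057004 + 0.021340 = 0.177672
The terms with genuine card theft present sum to 0.078344, so
  P(genuine card theft | fraud alert) = 0.078344 / 0.177672 ≈ 0.4409

Now also conditioning on cardholder travelling abroad=true:
P(fraud alert | cardholder travelling abroad) = 0.54*0.851 + 0.77*0.149 = 0.459540 + 0.114730 = 0.574270
Of this, 0.114730 comes from 0.77*0.149 (the genuine card theft=true cases).
P(genuine card theft | fraud alert, cardholder travelling abroad) = 0.114730 / 0.574270 ≈ 0.1998

P(genuine card theft | fraud alert) ≈ 0.4409; P(genuine card theft | fraud alert, cardholder travelling abroad) ≈ 0.1998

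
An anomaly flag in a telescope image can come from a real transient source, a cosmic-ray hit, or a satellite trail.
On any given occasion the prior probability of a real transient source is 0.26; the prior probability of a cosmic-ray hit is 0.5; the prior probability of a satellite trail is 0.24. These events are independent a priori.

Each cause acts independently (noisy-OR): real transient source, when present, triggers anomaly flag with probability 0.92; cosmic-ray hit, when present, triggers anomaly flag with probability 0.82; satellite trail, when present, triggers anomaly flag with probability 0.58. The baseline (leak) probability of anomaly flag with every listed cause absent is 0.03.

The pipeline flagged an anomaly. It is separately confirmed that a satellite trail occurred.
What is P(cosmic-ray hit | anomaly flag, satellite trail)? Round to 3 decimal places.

P(cosmic-ray hit | anomaly flag, satellite trail) ≈ 0.578

Under noisy-OR, P(anomaly flag | causes) = 1 − (1−0.03)·∏(1−qᵢ) over the active causes.
Weight on cosmic-ray hit=true, given the evidence: 0.342867 + 0.129237 = 0.472104
Denominator P(anomaly flag | satellite trail): 0.5926·0.74·0.5 + 0.926668·0.74·0.5 + 0.967408·0.26·0.5 + 0.994133·0.26·0.5 = 0.817129
Posterior = 0.472104 / 0.817129 ≈ 0.578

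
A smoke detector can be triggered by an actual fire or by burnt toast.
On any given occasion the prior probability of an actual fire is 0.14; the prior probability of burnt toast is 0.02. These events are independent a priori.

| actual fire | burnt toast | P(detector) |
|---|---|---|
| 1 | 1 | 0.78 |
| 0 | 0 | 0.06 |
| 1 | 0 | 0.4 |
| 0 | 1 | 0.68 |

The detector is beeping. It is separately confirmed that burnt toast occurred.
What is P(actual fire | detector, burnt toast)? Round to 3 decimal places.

P(actual fire | detector, burnt toast) ≈ 0.157

Weight on actual fire=true, given the evidence: 0.78×0.14 = 0.109200
The normalizing constant is 0.68×0.86 + 0.78×0.14 = 0.694000
Posterior = 0.109200 / 0.694000 ≈ 0.157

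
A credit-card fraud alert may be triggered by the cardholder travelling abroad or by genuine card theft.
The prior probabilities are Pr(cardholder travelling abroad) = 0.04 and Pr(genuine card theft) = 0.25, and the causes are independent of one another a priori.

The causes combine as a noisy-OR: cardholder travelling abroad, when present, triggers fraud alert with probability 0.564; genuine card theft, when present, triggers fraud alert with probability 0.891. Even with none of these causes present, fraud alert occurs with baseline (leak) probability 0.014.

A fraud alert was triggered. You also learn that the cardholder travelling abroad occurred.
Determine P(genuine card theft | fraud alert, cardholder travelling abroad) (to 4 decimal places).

Under noisy-OR, P(fraud alert | causes) = 1 − (1−0.014)·∏(1−qᵢ) over the active causes.
By total probability over both values of genuine card theft:
  P(fraud alert | cardholder travelling abroad) = 0.570104×0.75 + 0.953141×0.25
        = 0.427578 + 0.238285 = 0.665863
Keeping only the genuine card theft-present terms gives 0.238285, so
  P(genuine card theft | fraud alert, cardholder travelling abroad) = 0.238285 / 0.665863 ≈ 0.3579

P(genuine card theft | fraud alert, cardholder travelling abroad) ≈ 0.3579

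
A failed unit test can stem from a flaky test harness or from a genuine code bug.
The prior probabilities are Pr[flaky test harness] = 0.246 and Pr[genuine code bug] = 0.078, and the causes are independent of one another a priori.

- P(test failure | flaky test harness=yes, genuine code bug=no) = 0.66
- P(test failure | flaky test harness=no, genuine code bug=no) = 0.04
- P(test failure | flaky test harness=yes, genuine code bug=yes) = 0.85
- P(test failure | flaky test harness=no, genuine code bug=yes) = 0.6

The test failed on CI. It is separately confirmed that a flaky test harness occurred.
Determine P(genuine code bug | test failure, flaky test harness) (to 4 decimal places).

Sum P(test failure|·) weighted by the priors over both values of genuine code bug:
  P(test failure | flaky test harness) = 0.66*0.922 + 0.85*0.078
        = 0.608520 + 0.066300 = 0.674820
The terms with genuine code bug present sum to 0.066300, so
  P(genuine code bug | test failure, flaky test harness) = 0.066300 / 0.674820 ≈ 0.0982

P(genuine code bug | test failure, flaky test harness) ≈ 0.0982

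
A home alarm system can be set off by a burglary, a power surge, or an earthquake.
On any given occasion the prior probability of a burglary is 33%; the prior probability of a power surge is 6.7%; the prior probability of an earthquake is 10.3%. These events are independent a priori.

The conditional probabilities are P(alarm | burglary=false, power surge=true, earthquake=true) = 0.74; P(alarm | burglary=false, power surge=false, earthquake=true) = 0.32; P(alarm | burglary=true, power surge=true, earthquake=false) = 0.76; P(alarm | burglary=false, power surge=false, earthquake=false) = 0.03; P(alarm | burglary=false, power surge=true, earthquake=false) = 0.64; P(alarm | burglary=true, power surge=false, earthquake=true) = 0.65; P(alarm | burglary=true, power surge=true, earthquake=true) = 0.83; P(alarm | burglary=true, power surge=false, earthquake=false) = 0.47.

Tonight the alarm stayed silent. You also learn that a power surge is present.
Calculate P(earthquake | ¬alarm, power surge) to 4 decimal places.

P(earthquake | ¬alarm, power surge) ≈ 0.0762

P(¬alarm | power surge) = 0.36×0.67×0.897 + 0.26×0.67×0.103 + 0.24×0.33×0.897 + 0.17×0.33×0.103 = 0.216356 + 0.017943 + 0.071042 + 0.005778 = 0.311119
Restricting to configurations with earthquake present: 0.017943 + 0.005778 = 0.023721.
P(earthquake | ¬alarm, power surge) = 0.023721 / 0.311119 ≈ 0.0762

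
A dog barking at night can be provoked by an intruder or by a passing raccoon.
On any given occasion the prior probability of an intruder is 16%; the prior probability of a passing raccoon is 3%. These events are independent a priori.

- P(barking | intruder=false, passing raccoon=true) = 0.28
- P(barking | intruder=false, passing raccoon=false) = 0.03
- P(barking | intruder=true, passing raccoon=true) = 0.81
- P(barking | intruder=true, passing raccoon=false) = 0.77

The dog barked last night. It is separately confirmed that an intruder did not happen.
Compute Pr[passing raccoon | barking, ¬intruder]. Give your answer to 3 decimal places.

By total probability over both values of passing raccoon:
  P(barking | ¬intruder) = 0.03×0.97 + 0.28×0.03
        = 0.029100 + 0.008400 = 0.037500
Configurations with passing raccoon contribute 0.008400, so
  P(passing raccoon | barking, ¬intruder) = 0.008400 / 0.037500 ≈ 0.224

Pr[passing raccoon | barking, ¬intruder] ≈ 0.224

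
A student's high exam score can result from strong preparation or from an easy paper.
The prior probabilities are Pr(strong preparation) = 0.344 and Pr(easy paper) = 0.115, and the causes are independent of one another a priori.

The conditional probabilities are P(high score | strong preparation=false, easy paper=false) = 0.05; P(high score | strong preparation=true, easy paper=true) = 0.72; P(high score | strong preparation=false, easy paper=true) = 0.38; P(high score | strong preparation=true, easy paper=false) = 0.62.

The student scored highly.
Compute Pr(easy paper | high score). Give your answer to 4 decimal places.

Enumerate the 4 (strong preparation, easy paper) configurations and weight by the priors:
  P(high score) = 0.05×0.656×0.885 + 0.38×0.656×0.115 + 0.62×0.344×0.885 + 0.72×0.344×0.115
        = 0.029028 + 0.028667 + 0.188753 + 0.028483 = 0.274931
Configurations with easy paper contribute 0.057150, so
  P(easy paper | high score) = 0.057150 / 0.274931 ≈ 0.2079

Pr(easy paper | high score) ≈ 0.2079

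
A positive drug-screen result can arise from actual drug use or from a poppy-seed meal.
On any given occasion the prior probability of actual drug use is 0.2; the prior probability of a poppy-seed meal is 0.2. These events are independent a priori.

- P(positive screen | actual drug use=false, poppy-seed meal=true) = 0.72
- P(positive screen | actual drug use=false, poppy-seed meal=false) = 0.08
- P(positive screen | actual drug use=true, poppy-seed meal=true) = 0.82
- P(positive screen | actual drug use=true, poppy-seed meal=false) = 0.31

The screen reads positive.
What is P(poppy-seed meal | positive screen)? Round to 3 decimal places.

P(poppy-seed meal | positive screen) ≈ 0.595

P(positive screen) = 0.08×0.8×0.8 + 0.72×0.8×0.2 + 0.31×0.2×0.8 + 0.82×0.2×0.2 = 0.051200 + 0.115200 + 0.049600 + 0.032800 = 0.248800
Restricting to configurations with poppy-seed meal present: 0.115200 + 0.032800 = 0.148000.
So P(poppy-seed meal | positive screen) = 0.148000/0.248800 ≈ 0.595.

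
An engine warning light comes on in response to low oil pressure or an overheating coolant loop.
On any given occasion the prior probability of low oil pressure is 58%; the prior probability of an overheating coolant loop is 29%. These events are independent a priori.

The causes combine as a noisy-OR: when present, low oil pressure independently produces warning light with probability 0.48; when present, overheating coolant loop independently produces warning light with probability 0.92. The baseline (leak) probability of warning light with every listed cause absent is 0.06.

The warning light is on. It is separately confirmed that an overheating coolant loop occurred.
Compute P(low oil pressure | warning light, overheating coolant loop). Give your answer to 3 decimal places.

P(low oil pressure | warning light, overheating coolant loop) ≈ 0.589

Under noisy-OR, P(warning light | causes) = 1 − (1−0.06)·∏(1−qᵢ) over the active causes.
Weight on low oil pressure=true, given the evidence: 0.960896·0.58 = 0.557320
Denominator P(warning light | overheating coolant loop): 0.9248·0.42 + 0.960896·0.58 = 0.945736
Posterior = 0.557320 / 0.945736 ≈ 0.589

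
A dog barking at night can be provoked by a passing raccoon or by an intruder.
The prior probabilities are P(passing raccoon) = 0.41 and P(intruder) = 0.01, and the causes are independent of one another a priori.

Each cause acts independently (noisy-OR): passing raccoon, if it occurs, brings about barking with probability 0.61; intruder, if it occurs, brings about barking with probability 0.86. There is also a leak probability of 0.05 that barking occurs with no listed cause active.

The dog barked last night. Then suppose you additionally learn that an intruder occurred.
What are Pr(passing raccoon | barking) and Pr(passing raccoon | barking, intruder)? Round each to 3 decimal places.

Under noisy-OR, P(barking | causes) = 1 − (1−0.05)·∏(1−qᵢ) over the active causes.
Weight on passing raccoon=true, given the evidence: 0.255514 + 0.003887 = 0.259401
The normalizing constant is 0.05*0.59*0.99 + 0.867*0.59*0.01 + 0.6295*0.41*0.99 + 0.94813*0.41*0.01 = 0.293721
Posterior = 0.259401 / 0.293721 ≈ 0.883

With the extra evidence:
Weight on passing raccoon=true, given the evidence: 0.94813*0.41 = 0.388733
Denominator P(barking | intruder): 0.867*0.59 + 0.94813*0.41 = 0.900263
Posterior = 0.388733 / 0.900263 ≈ 0.432

Pr(passing raccoon | barking) ≈ 0.883; Pr(passing raccoon | barking, intruder) ≈ 0.432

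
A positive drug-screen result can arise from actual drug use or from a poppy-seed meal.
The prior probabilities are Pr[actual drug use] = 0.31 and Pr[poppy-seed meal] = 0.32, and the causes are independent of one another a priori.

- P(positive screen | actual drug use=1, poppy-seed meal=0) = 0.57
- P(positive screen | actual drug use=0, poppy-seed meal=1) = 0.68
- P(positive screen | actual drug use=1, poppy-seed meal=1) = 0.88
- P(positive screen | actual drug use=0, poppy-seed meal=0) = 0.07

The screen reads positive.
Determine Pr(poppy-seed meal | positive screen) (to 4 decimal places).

Pr(poppy-seed meal | positive screen) ≈ 0.6081

For the numerator, keep only poppy-seed meal=true terms: 0.150144 + 0.087296 = 0.237440
The normalizing constant is 0.07×0.69×0.68 + 0.68×0.69×0.32 + 0.57×0.31×0.68 + 0.88×0.31×0.32 = 0.390440
P(poppy-seed meal | positive screen) = 0.237440/0.390440 ≈ 0.6081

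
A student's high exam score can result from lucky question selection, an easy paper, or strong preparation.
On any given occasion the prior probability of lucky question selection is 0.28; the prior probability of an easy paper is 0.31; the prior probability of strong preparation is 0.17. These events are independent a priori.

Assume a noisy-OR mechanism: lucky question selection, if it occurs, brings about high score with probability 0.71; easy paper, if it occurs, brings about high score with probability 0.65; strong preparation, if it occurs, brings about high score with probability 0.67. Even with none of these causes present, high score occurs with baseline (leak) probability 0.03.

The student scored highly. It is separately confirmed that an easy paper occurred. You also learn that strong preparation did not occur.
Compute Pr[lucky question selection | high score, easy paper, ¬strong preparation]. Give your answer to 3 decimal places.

Under noisy-OR, P(high score | causes) = 1 − (1−0.03)·∏(1−qᵢ) over the active causes.
By total probability over both values of lucky question selection:
  P(high score | easy paper, ¬strong preparation) = 0.6605·0.72 + 0.901545·0.28
        = 0.475560 + 0.252433 = 0.727993
Keeping only the lucky question selection-present terms gives 0.252433, so
  P(lucky question selection | high score, easy paper, ¬strong preparation) = 0.252433 / 0.727993 ≈ 0.347

Pr[lucky question selection | high score, easy paper, ¬strong preparation] ≈ 0.347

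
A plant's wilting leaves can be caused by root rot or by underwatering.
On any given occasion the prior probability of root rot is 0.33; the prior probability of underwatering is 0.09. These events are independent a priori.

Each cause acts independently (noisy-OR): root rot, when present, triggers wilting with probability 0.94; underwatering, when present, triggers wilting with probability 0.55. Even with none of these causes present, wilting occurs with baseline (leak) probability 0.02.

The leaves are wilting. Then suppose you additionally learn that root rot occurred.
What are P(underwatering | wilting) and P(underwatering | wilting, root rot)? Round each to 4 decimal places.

P(underwatering | wilting) ≈ 0.1752; P(underwatering | wilting, root rot) ≈ 0.0928

Under noisy-OR, P(wilting | causes) = 1 − (1−0.02)·∏(1−qᵢ) over the active causes.
P(wilting) = 0.02*0.67*0.91 + 0.559*0.67*0.09 + 0.9412*0.33*0.91 + 0.97354*0.33*0.09 = 0.012194 + 0.033708 + 0.282642 + 0.028914 = 0.357458
Restricting to configurations with underwatering present: 0.033708 + 0.028914 = 0.062622.
P(underwatering | wilting) = 0.062622 / 0.357458 ≈ 0.1752

Now also conditioning on root rot=true:
Enumerate both values of underwatering and weight by the priors:
  P(wilting | root rot) = 0.9412·0.91 + 0.97354·0.09
        = 0.856492 + 0.087619 = 0.944111
The terms with underwatering present sum to 0.087619, so
  P(underwatering | wilting, root rot) = 0.087619 / 0.944111 ≈ 0.0928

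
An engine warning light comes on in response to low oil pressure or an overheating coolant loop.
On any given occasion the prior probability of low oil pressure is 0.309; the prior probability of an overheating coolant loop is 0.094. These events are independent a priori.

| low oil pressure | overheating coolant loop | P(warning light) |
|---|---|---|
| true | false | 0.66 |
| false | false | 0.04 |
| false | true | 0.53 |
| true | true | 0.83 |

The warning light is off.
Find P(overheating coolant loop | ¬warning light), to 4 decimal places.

P(¬warning light) = 0.96·0.691·0.906 + 0.47·0.691·0.094 + 0.34·0.309·0.906 + 0.17·0.309·0.094 = 0.601004 + 0.030528 + 0.095184 + 0.004938 = 0.731654
Of this, 0.035466 comes from 0.030528 + 0.004938 (the overheating coolant loop=true cases).
So P(overheating coolant loop | ¬warning light) = 0.035466/0.731654 ≈ 0.0485.

P(overheating coolant loop | ¬warning light) ≈ 0.0485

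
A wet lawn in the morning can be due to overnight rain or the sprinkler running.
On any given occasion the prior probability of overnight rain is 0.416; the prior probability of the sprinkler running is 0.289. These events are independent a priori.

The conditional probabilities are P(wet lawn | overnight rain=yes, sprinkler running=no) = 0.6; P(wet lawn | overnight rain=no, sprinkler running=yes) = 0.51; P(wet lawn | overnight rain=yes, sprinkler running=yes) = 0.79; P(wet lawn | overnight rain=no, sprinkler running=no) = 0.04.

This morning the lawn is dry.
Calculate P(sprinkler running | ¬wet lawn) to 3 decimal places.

P(sprinkler running | ¬wet lawn) ≈ 0.173

By total probability over the 4 (overnight rain, sprinkler running) configurations:
  P(¬wet lawn) = 0.96*0.584*0.711 + 0.49*0.584*0.289 + 0.4*0.416*0.711 + 0.21*0.416*0.289
        = 0.398615 + 0.082700 + 0.118310 + 0.025247 = 0.624872
Keeping only the sprinkler running-present terms gives 0.107947, so
  P(sprinkler running | ¬wet lawn) = 0.107947 / 0.624872 ≈ 0.173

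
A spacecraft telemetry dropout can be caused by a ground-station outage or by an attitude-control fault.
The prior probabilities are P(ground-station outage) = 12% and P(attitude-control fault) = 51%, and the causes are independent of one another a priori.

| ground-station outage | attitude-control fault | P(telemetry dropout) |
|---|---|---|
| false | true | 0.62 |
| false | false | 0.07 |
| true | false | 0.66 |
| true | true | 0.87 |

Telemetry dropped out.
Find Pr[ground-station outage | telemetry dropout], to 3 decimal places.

Pr[ground-station outage | telemetry dropout] ≈ 0.230

P(telemetry dropout) = 0.07*0.88*0.49 + 0.62*0.88*0.51 + 0.66*0.12*0.49 + 0.87*0.12*0.51 = 0.030184 + 0.278256 + 0.038808 + 0.053244 = 0.400492
The ground-station outage-present share is 0.038808 + 0.053244 = 0.092052.
Hence the posterior is 0.092052/0.400492 ≈ 0.230.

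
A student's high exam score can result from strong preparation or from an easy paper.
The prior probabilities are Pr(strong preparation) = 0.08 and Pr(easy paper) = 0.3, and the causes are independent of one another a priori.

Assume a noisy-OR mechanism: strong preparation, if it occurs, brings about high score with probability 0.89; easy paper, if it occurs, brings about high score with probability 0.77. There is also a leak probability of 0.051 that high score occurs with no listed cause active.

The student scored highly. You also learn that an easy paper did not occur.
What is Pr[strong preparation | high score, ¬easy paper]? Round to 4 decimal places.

Pr[strong preparation | high score, ¬easy paper] ≈ 0.6043

Under noisy-OR, P(high score | causes) = 1 − (1−0.051)·∏(1−qᵢ) over the active causes.
Weight on strong preparation=true, given the evidence: 0.89561*0.08 = 0.071649
The normalizing constant is 0.051*0.92 + 0.89561*0.08 = 0.118569
Posterior = 0.071649 / 0.118569 ≈ 0.6043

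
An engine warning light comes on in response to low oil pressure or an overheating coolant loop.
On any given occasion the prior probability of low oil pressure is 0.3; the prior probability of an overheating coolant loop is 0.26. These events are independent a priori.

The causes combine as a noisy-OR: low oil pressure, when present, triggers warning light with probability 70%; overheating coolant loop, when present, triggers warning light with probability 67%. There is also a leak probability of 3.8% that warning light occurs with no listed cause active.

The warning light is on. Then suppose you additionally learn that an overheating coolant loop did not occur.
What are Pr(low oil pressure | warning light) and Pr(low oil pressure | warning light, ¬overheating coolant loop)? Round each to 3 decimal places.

Pr(low oil pressure | warning light) ≈ 0.614; Pr(low oil pressure | warning light, ¬overheating coolant loop) ≈ 0.889

Under noisy-OR, P(warning light | causes) = 1 − (1−0.038)·∏(1−qᵢ) over the active causes.
Weight on low oil pressure=true, given the evidence: 0.157931 + 0.070571 = 0.228502
Normalizer over all consistent configurations: 0.038·0.7·0.74 + 0.68254·0.7·0.26 + 0.7114·0.3·0.74 + 0.904762·0.3·0.26 = 0.372408
Posterior = 0.228502 / 0.372408 ≈ 0.614

Now also conditioning on overheating coolant loop≠true:
By total probability over both values of low oil pressure:
  P(warning light | ¬overheating coolant loop) = 0.038×0.7 + 0.7114×0.3
        = 0.026600 + 0.213420 = 0.240020
Keeping only the low oil pressure-present terms gives 0.213420, so
  P(low oil pressure | warning light, ¬overheating coolant loop) = 0.213420 / 0.240020 ≈ 0.889
Ruling out overheating coolant loop raises the posterior on low oil pressure — the flip side of explaining away.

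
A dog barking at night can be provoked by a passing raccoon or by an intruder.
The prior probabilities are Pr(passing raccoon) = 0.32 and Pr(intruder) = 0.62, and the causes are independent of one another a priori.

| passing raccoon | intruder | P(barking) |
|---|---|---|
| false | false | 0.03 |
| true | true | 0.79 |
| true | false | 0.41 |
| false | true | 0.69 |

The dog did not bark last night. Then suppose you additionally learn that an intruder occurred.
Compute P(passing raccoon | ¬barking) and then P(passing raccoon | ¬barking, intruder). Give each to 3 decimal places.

P(passing raccoon | ¬barking) ≈ 0.229; P(passing raccoon | ¬barking, intruder) ≈ 0.242

For the numerator, keep only passing raccoon=true terms: 0.071744 + 0.041664 = 0.113408
Denominator P(¬barking): 0.97*0.68*0.38 + 0.31*0.68*0.62 + 0.59*0.32*0.38 + 0.21*0.32*0.62 = 0.494752
P(passing raccoon | ¬barking) = 0.113408/0.494752 ≈ 0.229

Now condition on the additional information:
P(¬barking | intruder) = 0.31*0.68 + 0.21*0.32 = 0.210800 + 0.067200 = 0.278000
Of this, 0.067200 comes from 0.21*0.32 (the passing raccoon=true cases).
P(passing raccoon | ¬barking, intruder) = 0.067200 / 0.278000 ≈ 0.242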